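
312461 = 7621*41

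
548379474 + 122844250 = 671223724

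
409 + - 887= - 478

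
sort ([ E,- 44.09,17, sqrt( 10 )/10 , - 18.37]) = [ -44.09, - 18.37, sqrt( 10 ) /10  ,  E, 17]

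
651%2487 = 651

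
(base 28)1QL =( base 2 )10111111101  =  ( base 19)44D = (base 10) 1533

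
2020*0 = 0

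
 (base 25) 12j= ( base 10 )694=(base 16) 2B6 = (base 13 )415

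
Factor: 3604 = 2^2*17^1*53^1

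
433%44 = 37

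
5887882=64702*91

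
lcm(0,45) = 0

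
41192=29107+12085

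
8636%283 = 146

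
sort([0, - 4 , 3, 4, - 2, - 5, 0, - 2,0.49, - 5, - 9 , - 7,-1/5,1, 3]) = [ - 9, - 7, - 5, -5, - 4, -2  , - 2, - 1/5,0, 0,0.49, 1, 3,3,4 ]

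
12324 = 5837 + 6487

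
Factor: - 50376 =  - 2^3*3^1* 2099^1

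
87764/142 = 618+ 4/71 = 618.06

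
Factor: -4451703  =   - 3^1 *29^1 * 51169^1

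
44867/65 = 44867/65 = 690.26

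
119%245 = 119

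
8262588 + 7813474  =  16076062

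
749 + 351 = 1100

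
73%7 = 3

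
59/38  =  1 + 21/38 = 1.55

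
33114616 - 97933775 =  - 64819159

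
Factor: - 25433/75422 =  - 2^ ( - 1 )*29^1 * 43^( - 1 ) = -  29/86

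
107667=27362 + 80305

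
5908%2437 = 1034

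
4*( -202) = -808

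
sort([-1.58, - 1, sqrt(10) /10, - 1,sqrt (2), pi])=[  -  1.58,-1,-1,sqrt(10) /10,sqrt( 2 ),  pi]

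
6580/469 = 940/67 = 14.03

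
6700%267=25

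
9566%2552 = 1910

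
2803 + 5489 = 8292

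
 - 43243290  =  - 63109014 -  - 19865724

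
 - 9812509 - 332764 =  - 10145273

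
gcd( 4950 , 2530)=110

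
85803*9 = 772227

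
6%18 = 6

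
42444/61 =42444/61 = 695.80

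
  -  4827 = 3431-8258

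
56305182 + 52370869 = 108676051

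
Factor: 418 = 2^1*11^1*19^1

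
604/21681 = 604/21681 = 0.03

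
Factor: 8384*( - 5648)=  - 2^10*131^1* 353^1= - 47352832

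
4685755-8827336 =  - 4141581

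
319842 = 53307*6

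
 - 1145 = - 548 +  - 597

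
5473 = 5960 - 487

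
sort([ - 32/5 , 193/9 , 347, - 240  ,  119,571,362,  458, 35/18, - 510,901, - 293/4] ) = [-510 , - 240, - 293/4, - 32/5, 35/18  ,  193/9,119, 347,362,458,571,901 ]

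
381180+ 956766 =1337946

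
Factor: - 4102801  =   - 59^1*69539^1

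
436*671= 292556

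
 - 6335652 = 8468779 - 14804431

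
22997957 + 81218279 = 104216236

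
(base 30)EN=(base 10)443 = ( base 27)gb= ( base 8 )673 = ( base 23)J6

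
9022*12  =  108264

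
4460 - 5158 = -698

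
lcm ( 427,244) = 1708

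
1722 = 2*861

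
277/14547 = 277/14547= 0.02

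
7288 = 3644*2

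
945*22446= 21211470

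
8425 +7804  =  16229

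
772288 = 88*8776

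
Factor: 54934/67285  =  2^1*5^(-1)  *  11^2*227^1*13457^( - 1 ) 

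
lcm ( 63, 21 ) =63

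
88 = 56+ 32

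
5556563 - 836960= 4719603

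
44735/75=596 + 7/15 = 596.47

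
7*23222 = 162554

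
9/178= 9/178  =  0.05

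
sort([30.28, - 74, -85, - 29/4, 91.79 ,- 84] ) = [ - 85, - 84, - 74 , - 29/4, 30.28 , 91.79]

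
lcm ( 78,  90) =1170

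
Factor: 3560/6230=4/7= 2^2 *7^ ( - 1) 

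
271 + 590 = 861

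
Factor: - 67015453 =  - 479^1*139907^1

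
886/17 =886/17 = 52.12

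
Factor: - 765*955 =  - 3^2 * 5^2*17^1  *  191^1 = -  730575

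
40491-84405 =-43914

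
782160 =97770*8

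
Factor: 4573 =17^1*269^1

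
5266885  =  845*6233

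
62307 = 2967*21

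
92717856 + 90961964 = 183679820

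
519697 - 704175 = -184478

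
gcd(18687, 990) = 3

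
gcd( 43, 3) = 1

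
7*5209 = 36463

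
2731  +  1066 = 3797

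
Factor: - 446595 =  - 3^1*5^1*19^1*1567^1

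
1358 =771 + 587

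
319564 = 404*791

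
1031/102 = 1031/102 = 10.11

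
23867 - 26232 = -2365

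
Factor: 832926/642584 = 416463/321292 = 2^( - 2 ) * 3^1*47^ ( - 1)*1709^ ( - 1)*138821^1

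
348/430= 174/215 = 0.81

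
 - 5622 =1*( - 5622) 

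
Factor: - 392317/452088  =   - 2^( - 3)*3^ ( - 3)*7^(  -  1 ) * 13^( - 1 ) * 23^( - 1)*149^1*2633^1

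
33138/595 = 55+59/85 = 55.69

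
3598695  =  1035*3477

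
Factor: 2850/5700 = 1/2 = 2^( - 1)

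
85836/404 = 212 + 47/101 = 212.47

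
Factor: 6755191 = 6755191^1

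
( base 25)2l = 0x47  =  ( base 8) 107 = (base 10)71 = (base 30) 2b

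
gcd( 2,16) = 2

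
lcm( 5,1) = 5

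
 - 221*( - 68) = 15028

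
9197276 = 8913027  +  284249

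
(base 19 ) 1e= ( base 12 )29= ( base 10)33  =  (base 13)27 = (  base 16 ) 21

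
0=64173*0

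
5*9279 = 46395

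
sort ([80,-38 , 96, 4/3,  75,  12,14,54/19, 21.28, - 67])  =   [- 67, - 38, 4/3, 54/19,  12, 14, 21.28,75,80, 96]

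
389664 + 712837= 1102501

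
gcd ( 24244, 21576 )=116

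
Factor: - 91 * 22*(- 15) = 30030 = 2^1*3^1*5^1 * 7^1 * 11^1*13^1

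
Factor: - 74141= -151^1*491^1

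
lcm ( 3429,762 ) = 6858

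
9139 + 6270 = 15409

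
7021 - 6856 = 165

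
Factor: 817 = 19^1 *43^1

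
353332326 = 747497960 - 394165634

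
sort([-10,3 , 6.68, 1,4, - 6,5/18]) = [ - 10, - 6,5/18 , 1, 3,  4, 6.68] 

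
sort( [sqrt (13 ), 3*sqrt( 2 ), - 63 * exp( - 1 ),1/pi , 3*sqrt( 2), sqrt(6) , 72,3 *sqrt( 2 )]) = [ - 63*exp( - 1), 1/pi,sqrt( 6),  sqrt (13),3*sqrt( 2 ),3*sqrt ( 2 ),3*sqrt( 2 ),72 ]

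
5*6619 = 33095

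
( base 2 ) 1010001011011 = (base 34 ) 4H9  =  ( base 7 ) 21123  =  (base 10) 5211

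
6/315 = 2/105 = 0.02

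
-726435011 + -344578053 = -1071013064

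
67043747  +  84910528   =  151954275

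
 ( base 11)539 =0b1010000111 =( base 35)IH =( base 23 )153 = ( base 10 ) 647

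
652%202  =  46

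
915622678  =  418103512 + 497519166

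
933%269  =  126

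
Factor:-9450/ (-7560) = 2^( - 2) * 5^1 =5/4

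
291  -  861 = - 570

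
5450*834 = 4545300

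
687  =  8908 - 8221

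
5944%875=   694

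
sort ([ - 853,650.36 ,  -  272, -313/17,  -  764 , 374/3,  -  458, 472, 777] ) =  [ - 853,  -  764,-458, - 272, - 313/17,374/3, 472, 650.36,777]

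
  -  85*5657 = -480845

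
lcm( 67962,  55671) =5233074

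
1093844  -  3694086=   -  2600242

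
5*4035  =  20175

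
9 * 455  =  4095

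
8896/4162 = 4448/2081 = 2.14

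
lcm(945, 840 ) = 7560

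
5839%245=204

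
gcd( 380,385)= 5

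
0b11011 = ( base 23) 14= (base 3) 1000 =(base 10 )27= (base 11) 25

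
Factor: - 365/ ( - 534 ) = 2^( - 1 )*3^( - 1 ) * 5^1*73^1 *89^( - 1)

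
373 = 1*373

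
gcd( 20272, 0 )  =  20272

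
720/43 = 720/43 = 16.74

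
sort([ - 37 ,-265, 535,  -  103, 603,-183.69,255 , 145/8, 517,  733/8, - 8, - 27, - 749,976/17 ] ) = [  -  749, - 265, - 183.69, - 103, - 37, - 27  ,  -  8,145/8,976/17,  733/8, 255,517 , 535,603 ]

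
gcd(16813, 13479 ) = 1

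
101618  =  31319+70299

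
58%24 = 10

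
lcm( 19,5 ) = 95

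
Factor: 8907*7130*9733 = 2^1* 3^1 * 5^1*23^1*31^1*2969^1*9733^1 = 618112755030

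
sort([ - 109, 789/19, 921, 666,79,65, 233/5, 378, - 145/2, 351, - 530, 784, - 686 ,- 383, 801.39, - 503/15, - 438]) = [ - 686, - 530,-438, - 383, -109, - 145/2,  -  503/15, 789/19 , 233/5 , 65, 79, 351,378, 666, 784, 801.39, 921]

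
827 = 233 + 594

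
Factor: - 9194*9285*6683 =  - 2^1*3^1*5^1*41^1*163^1 *619^1*4597^1 = - 570502916070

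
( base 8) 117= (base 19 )43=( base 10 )79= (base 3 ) 2221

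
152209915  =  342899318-190689403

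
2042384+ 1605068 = 3647452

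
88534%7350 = 334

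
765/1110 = 51/74 = 0.69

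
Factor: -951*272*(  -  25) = 6466800 = 2^4*3^1*5^2 * 17^1*317^1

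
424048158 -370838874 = 53209284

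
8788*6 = 52728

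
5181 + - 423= 4758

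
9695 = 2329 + 7366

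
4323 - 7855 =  - 3532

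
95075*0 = 0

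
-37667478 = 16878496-54545974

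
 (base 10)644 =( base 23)150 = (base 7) 1610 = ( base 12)458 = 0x284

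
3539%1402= 735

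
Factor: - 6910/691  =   - 2^1*5^1 = - 10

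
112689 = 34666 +78023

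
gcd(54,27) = 27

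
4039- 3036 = 1003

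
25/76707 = 25/76707= 0.00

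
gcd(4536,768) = 24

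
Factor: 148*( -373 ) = - 2^2*37^1*373^1 = -55204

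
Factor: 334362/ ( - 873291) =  - 111454/291097 = - 2^1*7^1*19^1*97^( - 1 ) * 419^1 * 3001^( - 1 )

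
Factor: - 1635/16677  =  -3^ ( -1)*5^1*17^(-1) = - 5/51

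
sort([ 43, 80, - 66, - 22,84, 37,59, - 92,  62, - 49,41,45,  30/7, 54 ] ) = [ - 92, -66, - 49 , - 22,30/7,37, 41, 43 , 45, 54,59, 62, 80, 84]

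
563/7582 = 563/7582 = 0.07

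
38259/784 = 38259/784  =  48.80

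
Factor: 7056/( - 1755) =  - 784/195 = - 2^4 *3^(-1)*5^( - 1 )*7^2*13^( - 1)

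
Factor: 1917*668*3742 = 4791840552 = 2^3*3^3 * 71^1*167^1* 1871^1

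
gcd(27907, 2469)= 1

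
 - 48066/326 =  - 148 + 91/163 = - 147.44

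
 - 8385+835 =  - 7550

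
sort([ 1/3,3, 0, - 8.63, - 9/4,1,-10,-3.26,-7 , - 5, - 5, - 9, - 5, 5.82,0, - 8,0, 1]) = [ - 10, - 9, - 8.63,  -  8, - 7,  -  5,-5, - 5, - 3.26, - 9/4, 0,0,0, 1/3,1, 1,3,5.82] 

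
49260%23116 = 3028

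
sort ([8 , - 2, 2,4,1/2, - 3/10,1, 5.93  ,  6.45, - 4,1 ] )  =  [ - 4, - 2, - 3/10,1/2, 1,1,2, 4, 5.93 , 6.45, 8] 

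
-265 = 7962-8227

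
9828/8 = 1228+1/2 = 1228.50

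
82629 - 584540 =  - 501911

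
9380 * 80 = 750400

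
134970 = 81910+53060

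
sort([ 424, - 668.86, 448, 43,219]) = [ - 668.86, 43, 219, 424,448]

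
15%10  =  5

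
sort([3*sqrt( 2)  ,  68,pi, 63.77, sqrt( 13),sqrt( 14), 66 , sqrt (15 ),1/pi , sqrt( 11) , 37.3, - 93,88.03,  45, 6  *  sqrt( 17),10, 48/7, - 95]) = [ - 95, - 93, 1/pi,pi,sqrt( 11),sqrt(13), sqrt(14),sqrt( 15 ),3*sqrt( 2),48/7,10, 6 * sqrt( 17),37.3,45 , 63.77, 66,68, 88.03 ] 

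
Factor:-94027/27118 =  - 2^( - 1)*7^( - 1)*13^( - 1)*17^1*149^( - 1)*5531^1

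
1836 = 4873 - 3037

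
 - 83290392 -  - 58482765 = - 24807627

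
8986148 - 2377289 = 6608859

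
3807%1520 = 767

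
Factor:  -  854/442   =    -  7^1*13^( - 1)*17^( - 1)*61^1 = -427/221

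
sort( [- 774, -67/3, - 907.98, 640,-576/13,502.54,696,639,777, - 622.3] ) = [-907.98,-774, - 622.3,-576/13,  -  67/3,502.54,639,640,696,777]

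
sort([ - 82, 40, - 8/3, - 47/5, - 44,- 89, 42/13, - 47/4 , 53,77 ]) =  [ - 89, - 82, - 44, - 47/4, - 47/5, - 8/3, 42/13, 40, 53,  77]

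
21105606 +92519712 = 113625318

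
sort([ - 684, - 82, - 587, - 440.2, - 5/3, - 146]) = [  -  684,-587, - 440.2, - 146, -82, - 5/3 ]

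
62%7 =6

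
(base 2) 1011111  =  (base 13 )74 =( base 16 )5f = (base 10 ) 95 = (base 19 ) 50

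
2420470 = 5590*433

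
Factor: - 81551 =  - 81551^1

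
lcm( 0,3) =0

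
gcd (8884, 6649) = 1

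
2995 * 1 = 2995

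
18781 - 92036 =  - 73255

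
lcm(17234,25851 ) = 51702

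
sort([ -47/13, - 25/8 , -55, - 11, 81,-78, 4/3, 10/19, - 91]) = [ - 91, - 78, - 55, - 11,  -  47/13,- 25/8, 10/19, 4/3, 81]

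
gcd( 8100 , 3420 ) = 180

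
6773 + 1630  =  8403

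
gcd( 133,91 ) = 7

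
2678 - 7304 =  - 4626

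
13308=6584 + 6724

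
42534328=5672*7499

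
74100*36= 2667600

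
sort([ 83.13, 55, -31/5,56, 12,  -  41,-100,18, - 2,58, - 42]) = [ - 100 , - 42, - 41,-31/5,-2,12,18, 55,56,  58, 83.13] 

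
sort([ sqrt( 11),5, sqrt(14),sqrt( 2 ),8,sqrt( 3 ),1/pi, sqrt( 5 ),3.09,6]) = [ 1/pi,sqrt( 2 ),  sqrt( 3 ),sqrt(5),3.09,sqrt( 11 ), sqrt( 14 ), 5,6,8]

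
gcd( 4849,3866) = 1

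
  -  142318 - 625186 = -767504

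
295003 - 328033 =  - 33030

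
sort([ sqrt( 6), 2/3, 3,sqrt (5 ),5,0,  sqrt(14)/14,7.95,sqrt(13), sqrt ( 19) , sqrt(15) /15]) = [ 0,sqrt(15) /15, sqrt( 14)/14,2/3,sqrt( 5),  sqrt (6), 3, sqrt( 13 ),sqrt( 19),5,7.95]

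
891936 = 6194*144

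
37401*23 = 860223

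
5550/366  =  15 + 10/61 = 15.16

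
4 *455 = 1820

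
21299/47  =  21299/47= 453.17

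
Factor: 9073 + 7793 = 16866 = 2^1 *3^2*937^1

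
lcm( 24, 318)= 1272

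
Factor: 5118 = 2^1*3^1*853^1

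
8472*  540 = 4574880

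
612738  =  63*9726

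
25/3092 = 25/3092 =0.01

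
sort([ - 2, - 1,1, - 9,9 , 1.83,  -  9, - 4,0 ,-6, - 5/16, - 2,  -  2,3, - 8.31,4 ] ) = [  -  9, - 9,-8.31, - 6, - 4, - 2, - 2,  -  2, - 1, - 5/16,0, 1,  1.83, 3,4,9]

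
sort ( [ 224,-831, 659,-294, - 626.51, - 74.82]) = [ - 831, - 626.51, - 294, - 74.82, 224, 659]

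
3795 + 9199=12994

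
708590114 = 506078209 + 202511905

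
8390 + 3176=11566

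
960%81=69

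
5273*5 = 26365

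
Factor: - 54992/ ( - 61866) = 2^3*3^(-2) = 8/9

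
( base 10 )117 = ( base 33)3i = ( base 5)432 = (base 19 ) 63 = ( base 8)165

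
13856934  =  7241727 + 6615207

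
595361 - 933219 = -337858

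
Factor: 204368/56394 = 424/117 = 2^3*3^( - 2)*13^( - 1)*53^1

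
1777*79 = 140383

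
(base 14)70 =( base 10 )98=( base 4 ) 1202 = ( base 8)142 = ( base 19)53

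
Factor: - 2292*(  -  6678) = 2^3*3^3*7^1*53^1*191^1 = 15305976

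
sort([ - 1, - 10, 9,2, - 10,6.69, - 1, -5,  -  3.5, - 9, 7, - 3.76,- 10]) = [ -10,  -  10,  -  10, - 9, - 5, - 3.76, - 3.5, - 1,-1, 2, 6.69,  7, 9 ] 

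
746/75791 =746/75791 = 0.01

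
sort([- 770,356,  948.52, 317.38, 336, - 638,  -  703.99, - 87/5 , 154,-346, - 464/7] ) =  [ - 770, - 703.99, - 638, - 346,- 464/7,-87/5, 154, 317.38 , 336, 356,948.52 ] 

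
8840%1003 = 816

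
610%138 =58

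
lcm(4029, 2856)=225624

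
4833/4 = 1208+1/4 = 1208.25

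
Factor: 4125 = 3^1*5^3*11^1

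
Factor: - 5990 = - 2^1*5^1*599^1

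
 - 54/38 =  - 2 + 11/19 = - 1.42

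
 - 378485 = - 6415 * 59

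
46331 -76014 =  - 29683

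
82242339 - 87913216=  - 5670877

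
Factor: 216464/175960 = 2^1 * 5^( - 1 )*53^( - 1 )*163^1 = 326/265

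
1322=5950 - 4628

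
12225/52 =235+5/52 =235.10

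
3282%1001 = 279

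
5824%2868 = 88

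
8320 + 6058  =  14378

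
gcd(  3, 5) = 1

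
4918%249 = 187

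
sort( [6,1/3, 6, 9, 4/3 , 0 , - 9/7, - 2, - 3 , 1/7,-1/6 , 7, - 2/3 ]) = [ - 3, - 2,  -  9/7, - 2/3 , - 1/6, 0, 1/7, 1/3, 4/3, 6,6 , 7, 9]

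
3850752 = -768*( - 5014) 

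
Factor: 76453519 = 76453519^1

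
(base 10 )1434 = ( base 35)15Y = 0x59a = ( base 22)2l4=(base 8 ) 2632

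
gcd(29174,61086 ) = 2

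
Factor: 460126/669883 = 2^1*19^( - 1 )*35257^( - 1)*230063^1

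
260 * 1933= 502580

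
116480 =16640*7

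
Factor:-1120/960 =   -  2^( - 1)*3^(-1)*  7^1=-7/6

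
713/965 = 713/965=0.74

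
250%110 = 30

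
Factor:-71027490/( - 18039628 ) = 35513745/9019814 = 2^( - 1)*3^1*5^1*2367583^1*4509907^( - 1 ) 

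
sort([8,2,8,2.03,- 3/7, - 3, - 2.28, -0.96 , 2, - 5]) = [ - 5,  -  3, - 2.28, - 0.96, - 3/7,2,2 , 2.03 , 8,8]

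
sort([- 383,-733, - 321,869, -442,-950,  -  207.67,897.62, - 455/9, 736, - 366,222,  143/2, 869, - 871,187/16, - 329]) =[ - 950, - 871, - 733, - 442,-383,-366,-329,  -  321,  -  207.67, - 455/9, 187/16, 143/2, 222, 736,869,869,897.62]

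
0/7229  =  0  =  0.00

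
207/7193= 207/7193=0.03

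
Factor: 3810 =2^1  *3^1*5^1 * 127^1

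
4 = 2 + 2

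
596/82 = 298/41 = 7.27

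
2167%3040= 2167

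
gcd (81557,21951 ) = 1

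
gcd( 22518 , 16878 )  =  6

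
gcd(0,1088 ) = 1088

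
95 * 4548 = 432060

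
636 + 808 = 1444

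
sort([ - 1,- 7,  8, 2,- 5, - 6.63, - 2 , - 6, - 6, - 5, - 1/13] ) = [ - 7,  -  6.63,-6,-6,-5, - 5,- 2, - 1, - 1/13, 2, 8]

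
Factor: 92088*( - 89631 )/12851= - 8253939528/12851 = - 2^3*3^4 * 23^1*71^( - 1 )*181^ ( - 1 )*433^1*1279^1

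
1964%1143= 821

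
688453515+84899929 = 773353444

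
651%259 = 133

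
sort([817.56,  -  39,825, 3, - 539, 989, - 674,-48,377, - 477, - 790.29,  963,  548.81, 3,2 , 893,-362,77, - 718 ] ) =[ - 790.29, - 718,  -  674,-539, - 477, - 362, - 48, - 39, 2,3,  3,77,377, 548.81,817.56, 825,  893, 963,  989]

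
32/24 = 4/3 = 1.33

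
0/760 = 0= 0.00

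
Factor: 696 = 2^3 * 3^1*29^1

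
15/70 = 3/14= 0.21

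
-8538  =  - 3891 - 4647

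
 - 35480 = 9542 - 45022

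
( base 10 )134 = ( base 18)78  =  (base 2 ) 10000110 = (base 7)251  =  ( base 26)54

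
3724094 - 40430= 3683664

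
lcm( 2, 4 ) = 4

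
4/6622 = 2/3311 = 0.00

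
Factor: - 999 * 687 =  - 686313= - 3^4*37^1* 229^1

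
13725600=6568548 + 7157052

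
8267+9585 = 17852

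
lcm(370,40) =1480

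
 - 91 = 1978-2069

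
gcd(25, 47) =1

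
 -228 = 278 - 506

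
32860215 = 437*75195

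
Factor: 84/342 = 2^1*3^ ( - 1)*7^1*19^(-1) =14/57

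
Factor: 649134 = 2^1*3^4*4007^1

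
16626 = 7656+8970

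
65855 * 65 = 4280575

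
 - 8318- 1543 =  - 9861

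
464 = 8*58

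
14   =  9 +5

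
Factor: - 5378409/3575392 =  - 2^ ( - 5)*3^2*17^1*35153^1 *111731^( - 1)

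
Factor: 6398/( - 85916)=-2^( - 1) * 7^1 * 47^(-1)=- 7/94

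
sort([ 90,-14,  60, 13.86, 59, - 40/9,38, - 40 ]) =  [ - 40, - 14 , - 40/9,  13.86,38,59, 60,  90 ]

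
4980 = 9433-4453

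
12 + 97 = 109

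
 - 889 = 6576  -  7465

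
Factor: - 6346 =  - 2^1*19^1*167^1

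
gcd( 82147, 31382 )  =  923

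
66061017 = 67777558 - 1716541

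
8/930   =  4/465 = 0.01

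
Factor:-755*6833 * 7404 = - 2^2*3^1*5^1*151^1*617^1*6833^1 = -38196606660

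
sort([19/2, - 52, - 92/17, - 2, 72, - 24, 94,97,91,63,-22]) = [ - 52, - 24, - 22, - 92/17, - 2,19/2,63  ,  72, 91, 94, 97]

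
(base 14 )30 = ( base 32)1a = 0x2a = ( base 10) 42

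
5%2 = 1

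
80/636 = 20/159 = 0.13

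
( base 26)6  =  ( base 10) 6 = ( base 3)20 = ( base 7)6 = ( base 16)6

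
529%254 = 21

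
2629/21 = 125 + 4/21 = 125.19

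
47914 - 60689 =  - 12775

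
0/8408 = 0 = 0.00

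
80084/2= 40042 = 40042.00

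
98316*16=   1573056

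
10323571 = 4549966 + 5773605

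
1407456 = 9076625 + -7669169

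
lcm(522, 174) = 522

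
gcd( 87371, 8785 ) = 1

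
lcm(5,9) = 45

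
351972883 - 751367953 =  - 399395070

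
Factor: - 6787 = -11^1* 617^1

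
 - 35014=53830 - 88844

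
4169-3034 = 1135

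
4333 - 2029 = 2304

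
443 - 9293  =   - 8850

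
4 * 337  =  1348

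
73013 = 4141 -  - 68872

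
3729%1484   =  761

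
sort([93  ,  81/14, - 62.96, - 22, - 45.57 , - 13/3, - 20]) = [ - 62.96, - 45.57, - 22, - 20,-13/3,81/14,93]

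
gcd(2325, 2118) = 3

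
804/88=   201/22 = 9.14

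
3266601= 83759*39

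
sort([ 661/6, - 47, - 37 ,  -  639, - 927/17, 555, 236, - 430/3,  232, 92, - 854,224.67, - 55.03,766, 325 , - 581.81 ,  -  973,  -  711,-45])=[ - 973,-854,-711,- 639, - 581.81, - 430/3, - 55.03,  -  927/17,- 47, - 45, - 37, 92, 661/6,224.67, 232,  236, 325, 555, 766 ]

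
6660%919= 227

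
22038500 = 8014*2750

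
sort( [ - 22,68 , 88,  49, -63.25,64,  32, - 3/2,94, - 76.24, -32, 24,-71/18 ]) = [ - 76.24,  -  63.25, - 32 , - 22, - 71/18, - 3/2 , 24,32,49, 64,68,88, 94 ]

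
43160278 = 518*83321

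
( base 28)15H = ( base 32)TD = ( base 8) 1655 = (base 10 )941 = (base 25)1cg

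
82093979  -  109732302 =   -  27638323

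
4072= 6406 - 2334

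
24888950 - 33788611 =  - 8899661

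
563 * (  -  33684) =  - 18964092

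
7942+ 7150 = 15092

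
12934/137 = 94  +  56/137 = 94.41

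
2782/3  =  927 + 1/3 = 927.33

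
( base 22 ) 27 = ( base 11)47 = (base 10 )51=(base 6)123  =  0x33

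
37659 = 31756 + 5903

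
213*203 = 43239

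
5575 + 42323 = 47898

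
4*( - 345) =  - 1380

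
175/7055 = 35/1411=0.02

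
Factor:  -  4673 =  - 4673^1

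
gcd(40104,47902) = 1114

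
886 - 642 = 244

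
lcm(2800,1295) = 103600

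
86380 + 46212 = 132592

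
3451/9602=3451/9602 =0.36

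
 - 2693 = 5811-8504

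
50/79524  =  25/39762= 0.00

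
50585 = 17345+33240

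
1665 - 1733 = -68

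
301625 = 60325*5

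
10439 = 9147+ 1292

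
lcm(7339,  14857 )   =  609137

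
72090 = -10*( - 7209)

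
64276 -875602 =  - 811326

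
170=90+80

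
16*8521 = 136336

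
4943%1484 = 491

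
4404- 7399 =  - 2995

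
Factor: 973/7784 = 2^(  -  3) = 1/8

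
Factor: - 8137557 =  - 3^3*41^1*7351^1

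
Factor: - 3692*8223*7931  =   - 240779735196=- 2^2*3^1*7^1 * 11^1 * 13^1 *71^1*103^1*2741^1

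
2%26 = 2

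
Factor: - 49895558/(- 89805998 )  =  24947779/44902999 = 19^1*1313041^1 * 44902999^(-1 )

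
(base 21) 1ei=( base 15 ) 353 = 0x2F1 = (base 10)753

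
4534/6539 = 4534/6539 = 0.69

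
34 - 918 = -884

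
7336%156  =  4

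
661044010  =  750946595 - 89902585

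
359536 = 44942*8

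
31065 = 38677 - 7612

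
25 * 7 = 175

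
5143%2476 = 191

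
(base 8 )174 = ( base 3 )11121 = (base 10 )124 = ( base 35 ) 3j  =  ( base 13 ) 97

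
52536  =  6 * 8756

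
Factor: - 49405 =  - 5^1 *41^1 * 241^1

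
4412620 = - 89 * ( - 49580)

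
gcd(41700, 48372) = 1668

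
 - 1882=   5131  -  7013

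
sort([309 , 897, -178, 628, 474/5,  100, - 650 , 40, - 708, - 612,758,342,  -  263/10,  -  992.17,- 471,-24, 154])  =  [ - 992.17,-708, - 650 , - 612 ,  -  471,-178, -263/10,  -  24,40, 474/5, 100, 154 , 309, 342, 628, 758, 897]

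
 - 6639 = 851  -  7490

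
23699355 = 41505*571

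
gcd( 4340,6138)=62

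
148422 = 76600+71822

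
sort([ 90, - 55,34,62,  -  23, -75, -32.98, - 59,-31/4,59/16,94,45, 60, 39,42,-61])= [- 75,-61,  -  59, - 55, - 32.98, - 23,-31/4,59/16,  34, 39, 42,  45,60, 62 , 90, 94]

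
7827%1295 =57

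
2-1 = 1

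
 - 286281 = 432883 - 719164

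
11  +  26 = 37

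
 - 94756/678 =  - 47378/339  =  - 139.76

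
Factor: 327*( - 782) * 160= - 40914240  =  - 2^6*3^1*5^1*17^1 * 23^1*109^1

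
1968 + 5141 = 7109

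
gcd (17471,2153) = 1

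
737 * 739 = 544643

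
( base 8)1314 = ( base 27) QE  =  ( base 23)183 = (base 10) 716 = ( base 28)pg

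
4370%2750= 1620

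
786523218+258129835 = 1044653053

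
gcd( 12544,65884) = 28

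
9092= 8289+803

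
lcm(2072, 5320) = 196840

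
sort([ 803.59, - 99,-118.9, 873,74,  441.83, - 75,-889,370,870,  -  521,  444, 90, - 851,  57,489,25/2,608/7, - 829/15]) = [ -889, - 851, - 521,  -  118.9, - 99, - 75, - 829/15,25/2,57, 74, 608/7,90,370,441.83, 444,489,803.59,870,873]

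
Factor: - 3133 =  - 13^1 * 241^1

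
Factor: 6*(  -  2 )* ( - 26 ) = 312 = 2^3* 3^1*13^1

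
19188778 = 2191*8758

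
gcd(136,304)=8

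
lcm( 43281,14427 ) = 43281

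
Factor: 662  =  2^1 * 331^1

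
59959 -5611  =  54348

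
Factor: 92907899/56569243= 7^1*31^1 * 428147^1*56569243^( - 1 )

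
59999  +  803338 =863337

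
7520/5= 1504  =  1504.00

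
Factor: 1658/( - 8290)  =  -1/5 = - 5^( -1)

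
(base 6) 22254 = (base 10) 3130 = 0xc3a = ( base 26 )4ga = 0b110000111010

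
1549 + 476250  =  477799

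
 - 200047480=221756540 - 421804020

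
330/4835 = 66/967 = 0.07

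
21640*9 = 194760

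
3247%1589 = 69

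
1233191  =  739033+494158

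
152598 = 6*25433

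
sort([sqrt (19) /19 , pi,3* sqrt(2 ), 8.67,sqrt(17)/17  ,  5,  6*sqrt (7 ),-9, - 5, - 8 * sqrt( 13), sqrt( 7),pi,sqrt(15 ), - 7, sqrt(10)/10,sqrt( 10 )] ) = [-8*sqrt (13 ),  -  9, - 7 ,-5,  sqrt(  19)/19,sqrt( 17)/17,sqrt(10)/10 , sqrt( 7 ), pi, pi, sqrt( 10 ),sqrt( 15) , 3 *sqrt ( 2), 5,8.67 , 6 * sqrt(7 )] 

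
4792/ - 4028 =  - 1198/1007 = -  1.19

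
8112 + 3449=11561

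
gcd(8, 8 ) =8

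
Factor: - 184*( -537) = 2^3*3^1* 23^1*179^1 = 98808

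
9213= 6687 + 2526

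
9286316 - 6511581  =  2774735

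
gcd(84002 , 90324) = 2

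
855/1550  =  171/310 = 0.55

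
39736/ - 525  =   - 76  +  164/525 = - 75.69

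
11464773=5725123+5739650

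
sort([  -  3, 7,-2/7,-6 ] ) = [ - 6, - 3, - 2/7, 7 ] 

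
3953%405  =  308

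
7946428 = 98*81086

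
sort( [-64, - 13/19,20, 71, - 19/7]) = [ - 64, - 19/7, - 13/19,20, 71]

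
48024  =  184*261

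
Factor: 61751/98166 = 2^(- 1)*3^(  -  1 )*16361^(-1 )*61751^1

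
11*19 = 209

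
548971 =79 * 6949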